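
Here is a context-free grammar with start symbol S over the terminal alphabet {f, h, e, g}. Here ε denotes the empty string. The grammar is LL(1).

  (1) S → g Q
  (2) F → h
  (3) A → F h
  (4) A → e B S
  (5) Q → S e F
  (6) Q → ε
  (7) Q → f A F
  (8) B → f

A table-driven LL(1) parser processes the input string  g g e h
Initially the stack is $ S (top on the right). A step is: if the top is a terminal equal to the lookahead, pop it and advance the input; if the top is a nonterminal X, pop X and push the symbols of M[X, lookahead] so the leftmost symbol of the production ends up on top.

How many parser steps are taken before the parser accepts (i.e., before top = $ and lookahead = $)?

9

     Stack      Input      Action
  1  $ S        g g e h $  expand S → g Q
  2  $ Q g      g g e h $  match g
  3  $ Q        g e h $    expand Q → S e F
  4  $ F e S    g e h $    expand S → g Q
  5  $ F e Q g  g e h $    match g
  6  $ F e Q    e h $      expand Q → ε
  7  $ F e      e h $      match e
  8  $ F        h $        expand F → h
  9  $ h        h $        match h
Accept reached after 9 steps.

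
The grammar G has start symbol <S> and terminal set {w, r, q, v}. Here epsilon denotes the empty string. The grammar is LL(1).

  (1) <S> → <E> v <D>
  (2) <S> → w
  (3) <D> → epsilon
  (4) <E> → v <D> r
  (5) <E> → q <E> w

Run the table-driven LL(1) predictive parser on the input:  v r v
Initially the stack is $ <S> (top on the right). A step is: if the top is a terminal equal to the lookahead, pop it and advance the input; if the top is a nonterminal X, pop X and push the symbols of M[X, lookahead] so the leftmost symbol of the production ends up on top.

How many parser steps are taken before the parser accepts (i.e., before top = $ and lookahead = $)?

7

step 1: stack=$ <S>  input=v r v $  — expand <S> → <E> v <D>
step 2: stack=$ <D> v <E>  input=v r v $  — expand <E> → v <D> r
step 3: stack=$ <D> v r <D> v  input=v r v $  — match v
step 4: stack=$ <D> v r <D>  input=r v $  — expand <D> → epsilon
step 5: stack=$ <D> v r  input=r v $  — match r
step 6: stack=$ <D> v  input=v $  — match v
step 7: stack=$ <D>  input=$  — expand <D> → epsilon
Accept reached after 7 steps.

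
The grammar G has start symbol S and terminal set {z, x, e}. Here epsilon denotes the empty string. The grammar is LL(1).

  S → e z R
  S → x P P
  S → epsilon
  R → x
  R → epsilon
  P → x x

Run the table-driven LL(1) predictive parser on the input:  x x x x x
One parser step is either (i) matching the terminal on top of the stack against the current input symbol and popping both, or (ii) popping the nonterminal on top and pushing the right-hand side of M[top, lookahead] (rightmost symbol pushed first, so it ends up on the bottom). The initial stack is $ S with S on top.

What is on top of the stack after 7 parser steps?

     Stack    Input        Action
  1  $ S      x x x x x $  expand S → x P P
  2  $ P P x  x x x x x $  match x
  3  $ P P    x x x x $    expand P → x x
  4  $ P x x  x x x x $    match x
  5  $ P x    x x x $      match x
  6  $ P      x x $        expand P → x x
  7  $ x x    x x $        match x
Stack after step 7: $ x (top = x).

x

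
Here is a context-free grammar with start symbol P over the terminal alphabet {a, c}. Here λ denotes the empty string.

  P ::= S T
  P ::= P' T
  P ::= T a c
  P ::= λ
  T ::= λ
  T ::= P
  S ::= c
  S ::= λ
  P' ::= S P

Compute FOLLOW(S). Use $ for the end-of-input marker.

{$, a, c}

FIRST(S) = {λ, c}
FIRST(P) = {λ, a, c}  (via S T, P' T, T a c)
FIRST(T) = {λ, a, c}  (via P)
FIRST(P') = {λ, a, c}  (via S P)
FOLLOW(P) includes $ since P is the start symbol.
FOLLOW(P): in T::=P, the suffix after P is empty, so FOLLOW(P) ⊇ FOLLOW(T) = {$, a, c}; in P'::=S P, the suffix after P is empty, so FOLLOW(P) ⊇ FOLLOW(P') = {$, a, c}. Thus FOLLOW(P) = {$, a, c}.
FOLLOW(T): in P::=S T, the suffix after T is empty, so FOLLOW(T) ⊇ FOLLOW(P) = {$, a, c}; in P::=P' T, the suffix after T is empty, so FOLLOW(T) ⊇ FOLLOW(P) = {$, a, c}; in P::=T a c, T is followed by a c with FIRST {a}. Thus FOLLOW(T) = {$, a, c}.
FOLLOW(P'): in P::=P' T, P' is followed by T with FIRST {λ, a, c}; in P::=P' T, the suffix after P' is nullable, so FOLLOW(P') ⊇ FOLLOW(P) = {$, a, c}. Thus FOLLOW(P') = {$, a, c}.
FOLLOW(S): in P::=S T, S is followed by T with FIRST {λ, a, c}; in P::=S T, the suffix after S is nullable, so FOLLOW(S) ⊇ FOLLOW(P) = {$, a, c}; in P'::=S P, S is followed by P with FIRST {λ, a, c}; in P'::=S P, the suffix after S is nullable, so FOLLOW(S) ⊇ FOLLOW(P') = {$, a, c}. Thus FOLLOW(S) = {$, a, c}.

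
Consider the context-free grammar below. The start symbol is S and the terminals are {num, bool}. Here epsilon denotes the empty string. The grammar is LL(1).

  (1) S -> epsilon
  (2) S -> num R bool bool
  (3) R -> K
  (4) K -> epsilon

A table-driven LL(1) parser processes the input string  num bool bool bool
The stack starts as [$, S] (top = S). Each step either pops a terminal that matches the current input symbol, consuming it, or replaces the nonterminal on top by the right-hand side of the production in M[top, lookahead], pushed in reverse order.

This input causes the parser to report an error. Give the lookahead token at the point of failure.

bool

     Stack              Input                 Action
  1  $ S                num bool bool bool $  expand S -> num R bool bool
  2  $ bool bool R num  num bool bool bool $  match num
  3  $ bool bool R      bool bool bool $      expand R -> K
  4  $ bool bool K      bool bool bool $      expand K -> epsilon
  5  $ bool bool        bool bool bool $      match bool
  6  $ bool             bool bool $           match bool
  7  $                  bool $                error: stack empty but input remains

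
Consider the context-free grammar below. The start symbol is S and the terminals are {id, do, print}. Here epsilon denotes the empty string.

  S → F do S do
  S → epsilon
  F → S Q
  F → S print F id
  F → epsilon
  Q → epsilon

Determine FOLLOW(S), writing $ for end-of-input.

FIRST(Q) = {epsilon}
FIRST(S) = {epsilon, do, print}  (via F do S do)
FIRST(F) = {epsilon, do, print}  (via S Q, S print F id)
FOLLOW(S) includes $ since S is the start symbol.
FOLLOW(F): in S→F do S do, F is followed by do S do with FIRST {do}; in F→S print F id, F is followed by id with FIRST {id}. Thus FOLLOW(F) = {do, id}.
FOLLOW(S): in S→F do S do, S is followed by do with FIRST {do}; in F→S Q, S is followed by Q with FIRST {epsilon}; in F→S Q, the suffix after S is nullable, so FOLLOW(S) ⊇ FOLLOW(F) = {do, id}; in F→S print F id, S is followed by print F id with FIRST {print}. Thus FOLLOW(S) = {$, do, id, print}.
FOLLOW(Q): in F→S Q, the suffix after Q is empty, so FOLLOW(Q) ⊇ FOLLOW(F) = {do, id}. Thus FOLLOW(Q) = {do, id}.

{$, do, id, print}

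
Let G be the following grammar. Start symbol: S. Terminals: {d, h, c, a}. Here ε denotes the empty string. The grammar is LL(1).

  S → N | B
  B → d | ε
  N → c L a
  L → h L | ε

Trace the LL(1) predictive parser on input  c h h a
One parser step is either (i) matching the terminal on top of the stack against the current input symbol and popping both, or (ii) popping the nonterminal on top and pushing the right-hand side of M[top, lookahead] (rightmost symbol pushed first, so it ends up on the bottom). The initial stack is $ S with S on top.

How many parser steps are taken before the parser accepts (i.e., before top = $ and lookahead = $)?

9

     Stack    Input      Action
  1  $ S      c h h a $  expand S → N
  2  $ N      c h h a $  expand N → c L a
  3  $ a L c  c h h a $  match c
  4  $ a L    h h a $    expand L → h L
  5  $ a L h  h h a $    match h
  6  $ a L    h a $      expand L → h L
  7  $ a L h  h a $      match h
  8  $ a L    a $        expand L → ε
  9  $ a      a $        match a
Accept reached after 9 steps.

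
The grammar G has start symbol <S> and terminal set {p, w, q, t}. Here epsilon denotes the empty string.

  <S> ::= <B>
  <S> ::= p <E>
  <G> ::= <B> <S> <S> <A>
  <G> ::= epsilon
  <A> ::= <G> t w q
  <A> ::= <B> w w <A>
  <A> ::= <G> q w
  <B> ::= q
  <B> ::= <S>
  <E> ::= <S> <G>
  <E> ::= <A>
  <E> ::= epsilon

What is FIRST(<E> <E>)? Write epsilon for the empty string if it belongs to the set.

{epsilon, p, q, t}

FIRST(<S>) = {p, q}  (via <B>)
FIRST(<B>) = {p, q}  (via <S>)
FIRST(<G>) = {epsilon, p, q}  (via <B> <S> <S> <A>)
FIRST(<A>) = {p, q, t}  (via <G> t w q, <B> w w <A>, <G> q w)
FIRST(<E>) = {epsilon, p, q, t}  (via <S> <G>, <A>)
FIRST(<E> <E>): take FIRST of each symbol in turn, carrying on past any symbol whose FIRST contains epsilon; result {epsilon, p, q, t}.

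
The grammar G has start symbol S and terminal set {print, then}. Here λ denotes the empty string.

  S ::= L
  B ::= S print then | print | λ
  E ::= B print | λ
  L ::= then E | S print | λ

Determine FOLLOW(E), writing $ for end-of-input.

{$, print}

FIRST(S): from S::=L we get {λ, print, then}. So FIRST(S) = {λ, print, then}.
FIRST(B): from B::=S print then we get {print, then}; from B::=print we get {print}; from B::=λ we get {λ}. So FIRST(B) = {λ, print, then}.
FIRST(L): from L::=then E we get {then}; from L::=S print we get {print, then}; from L::=λ we get {λ}. So FIRST(L) = {λ, print, then}.
FIRST(E): from E::=B print we get {print, then}; from E::=λ we get {λ}. So FIRST(E) = {λ, print, then}.
FOLLOW(S) includes $ since S is the start symbol.
FOLLOW(S): in B::=S print then, S is followed by print then with FIRST {print}; in L::=S print, S is followed by print with FIRST {print}. Thus FOLLOW(S) = {$, print}.
FOLLOW(B): in E::=B print, B is followed by print with FIRST {print}. Thus FOLLOW(B) = {print}.
FOLLOW(L): in S::=L, the suffix after L is empty, so FOLLOW(L) ⊇ FOLLOW(S) = {$, print}. Thus FOLLOW(L) = {$, print}.
FOLLOW(E): in L::=then E, the suffix after E is empty, so FOLLOW(E) ⊇ FOLLOW(L) = {$, print}. Thus FOLLOW(E) = {$, print}.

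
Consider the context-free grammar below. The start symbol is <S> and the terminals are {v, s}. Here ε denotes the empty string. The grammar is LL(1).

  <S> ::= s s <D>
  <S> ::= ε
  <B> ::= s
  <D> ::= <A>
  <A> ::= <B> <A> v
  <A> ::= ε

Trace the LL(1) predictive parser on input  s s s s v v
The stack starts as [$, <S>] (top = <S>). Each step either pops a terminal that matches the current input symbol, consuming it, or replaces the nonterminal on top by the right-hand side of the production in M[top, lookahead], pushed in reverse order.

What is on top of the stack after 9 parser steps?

s

step 1: stack=$ <S>  input=s s s s v v $  — expand <S> ::= s s <D>
step 2: stack=$ <D> s s  input=s s s s v v $  — match s
step 3: stack=$ <D> s  input=s s s v v $  — match s
step 4: stack=$ <D>  input=s s v v $  — expand <D> ::= <A>
step 5: stack=$ <A>  input=s s v v $  — expand <A> ::= <B> <A> v
step 6: stack=$ v <A> <B>  input=s s v v $  — expand <B> ::= s
step 7: stack=$ v <A> s  input=s s v v $  — match s
step 8: stack=$ v <A>  input=s v v $  — expand <A> ::= <B> <A> v
step 9: stack=$ v v <A> <B>  input=s v v $  — expand <B> ::= s
Stack after step 9: $ v v <A> s (top = s).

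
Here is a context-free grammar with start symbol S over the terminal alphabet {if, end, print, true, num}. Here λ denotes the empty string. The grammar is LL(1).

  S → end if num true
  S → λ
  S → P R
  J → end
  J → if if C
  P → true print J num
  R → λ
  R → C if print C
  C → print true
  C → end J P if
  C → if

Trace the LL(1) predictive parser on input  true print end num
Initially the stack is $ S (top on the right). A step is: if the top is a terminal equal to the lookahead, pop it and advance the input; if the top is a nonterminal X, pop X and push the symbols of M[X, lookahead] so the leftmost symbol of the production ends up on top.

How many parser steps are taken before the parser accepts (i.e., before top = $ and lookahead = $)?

8

step 1: stack=$ S  input=true print end num $  — expand S → P R
step 2: stack=$ R P  input=true print end num $  — expand P → true print J num
step 3: stack=$ R num J print true  input=true print end num $  — match true
step 4: stack=$ R num J print  input=print end num $  — match print
step 5: stack=$ R num J  input=end num $  — expand J → end
step 6: stack=$ R num end  input=end num $  — match end
step 7: stack=$ R num  input=num $  — match num
step 8: stack=$ R  input=$  — expand R → λ
Accept reached after 8 steps.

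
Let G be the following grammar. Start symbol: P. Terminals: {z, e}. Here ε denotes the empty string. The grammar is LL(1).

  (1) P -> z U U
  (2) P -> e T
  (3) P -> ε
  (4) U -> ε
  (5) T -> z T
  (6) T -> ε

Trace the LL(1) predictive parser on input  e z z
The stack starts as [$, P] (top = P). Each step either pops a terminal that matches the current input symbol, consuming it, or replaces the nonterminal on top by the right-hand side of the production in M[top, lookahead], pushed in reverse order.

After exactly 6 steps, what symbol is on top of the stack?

T

     Stack  Input    Action
  1  $ P    e z z $  expand P -> e T
  2  $ T e  e z z $  match e
  3  $ T    z z $    expand T -> z T
  4  $ T z  z z $    match z
  5  $ T    z $      expand T -> z T
  6  $ T z  z $      match z
Stack after step 6: $ T (top = T).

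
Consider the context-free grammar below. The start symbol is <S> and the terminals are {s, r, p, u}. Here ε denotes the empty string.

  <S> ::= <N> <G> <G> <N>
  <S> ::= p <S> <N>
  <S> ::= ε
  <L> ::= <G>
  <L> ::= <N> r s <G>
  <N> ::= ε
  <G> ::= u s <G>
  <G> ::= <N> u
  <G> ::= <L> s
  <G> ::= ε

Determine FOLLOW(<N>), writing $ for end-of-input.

FIRST(<N>) = {ε}
FIRST(<S>) = {ε, p, r, s, u}  (via <N> <G> <G> <N>)
FIRST(<L>) = {ε, r, s, u}  (via <G>, <N> r s <G>)
FIRST(<G>) = {ε, r, s, u}  (via <N> u, <L> s)
FOLLOW(<S>) includes $ since <S> is the start symbol.
FOLLOW(<S>): in <S>::=p <S> <N>, <S> is followed by <N> with FIRST {ε}; in <S>::=p <S> <N>, the suffix after <S> is nullable (adds nothing new). Thus FOLLOW(<S>) = {$}.
FOLLOW(<L>): in <G>::=<L> s, <L> is followed by s with FIRST {s}. Thus FOLLOW(<L>) = {s}.
FOLLOW(<N>): in <S>::=<N> <G> <G> <N> (occurrence 1), <N> is followed by <G> <G> <N> with FIRST {ε, r, s, u}; in <S>::=<N> <G> <G> <N> (occurrence 1), the suffix after <N> is nullable, so FOLLOW(<N>) ⊇ FOLLOW(<S>) = {$}; in <S>::=<N> <G> <G> <N> (occurrence 2), the suffix after <N> is empty, so FOLLOW(<N>) ⊇ FOLLOW(<S>) = {$}; in <S>::=p <S> <N>, the suffix after <N> is empty, so FOLLOW(<N>) ⊇ FOLLOW(<S>) = {$}; in <L>::=<N> r s <G>, <N> is followed by r s <G> with FIRST {r}; in <G>::=<N> u, <N> is followed by u with FIRST {u}. Thus FOLLOW(<N>) = {$, r, s, u}.
FOLLOW(<G>): in <S>::=<N> <G> <G> <N> (occurrence 1), <G> is followed by <G> <N> with FIRST {ε, r, s, u}; in <S>::=<N> <G> <G> <N> (occurrence 1), the suffix after <G> is nullable, so FOLLOW(<G>) ⊇ FOLLOW(<S>) = {$}; in <S>::=<N> <G> <G> <N> (occurrence 2), <G> is followed by <N> with FIRST {ε}; in <S>::=<N> <G> <G> <N> (occurrence 2), the suffix after <G> is nullable, so FOLLOW(<G>) ⊇ FOLLOW(<S>) = {$}; in <L>::=<G>, the suffix after <G> is empty, so FOLLOW(<G>) ⊇ FOLLOW(<L>) = {s}; in <L>::=<N> r s <G>, the suffix after <G> is empty, so FOLLOW(<G>) ⊇ FOLLOW(<L>) = {s}; in <G>::=u s <G>, the suffix after <G> is empty (adds nothing new). Thus FOLLOW(<G>) = {$, r, s, u}.

{$, r, s, u}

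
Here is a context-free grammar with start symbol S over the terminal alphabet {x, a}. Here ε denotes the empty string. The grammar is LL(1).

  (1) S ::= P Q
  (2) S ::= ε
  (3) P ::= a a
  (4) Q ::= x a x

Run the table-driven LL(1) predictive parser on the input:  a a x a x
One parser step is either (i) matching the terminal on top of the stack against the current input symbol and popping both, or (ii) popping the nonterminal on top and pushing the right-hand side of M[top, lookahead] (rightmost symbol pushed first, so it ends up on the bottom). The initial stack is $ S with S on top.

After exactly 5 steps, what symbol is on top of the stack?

x

     Stack    Input        Action
  1  $ S      a a x a x $  expand S ::= P Q
  2  $ Q P    a a x a x $  expand P ::= a a
  3  $ Q a a  a a x a x $  match a
  4  $ Q a    a x a x $    match a
  5  $ Q      x a x $      expand Q ::= x a x
Stack after step 5: $ x a x (top = x).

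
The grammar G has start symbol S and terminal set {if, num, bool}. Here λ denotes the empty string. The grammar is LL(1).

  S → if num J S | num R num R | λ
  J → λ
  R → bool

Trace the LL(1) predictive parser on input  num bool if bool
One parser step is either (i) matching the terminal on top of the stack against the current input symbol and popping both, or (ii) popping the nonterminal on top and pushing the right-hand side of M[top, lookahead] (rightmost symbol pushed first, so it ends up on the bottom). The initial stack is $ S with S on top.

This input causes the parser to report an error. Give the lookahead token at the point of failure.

if

step 1: stack=$ S  input=num bool if bool $  — expand S → num R num R
step 2: stack=$ R num R num  input=num bool if bool $  — match num
step 3: stack=$ R num R  input=bool if bool $  — expand R → bool
step 4: stack=$ R num bool  input=bool if bool $  — match bool
step 5: stack=$ R num  input=if bool $  — error: top is terminal num but lookahead is if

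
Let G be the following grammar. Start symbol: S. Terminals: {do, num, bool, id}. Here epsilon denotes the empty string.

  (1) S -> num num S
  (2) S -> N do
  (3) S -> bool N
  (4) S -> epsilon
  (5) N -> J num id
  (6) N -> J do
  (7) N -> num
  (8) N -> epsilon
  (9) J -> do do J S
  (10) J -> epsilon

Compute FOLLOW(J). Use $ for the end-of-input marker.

{bool, do, num}

FIRST(J) = {epsilon, do}
FIRST(N) = {epsilon, do, num}  (via J num id, J do)
FIRST(S) = {epsilon, bool, do, num}  (via N do)
FOLLOW(S) includes $ since S is the start symbol.
FOLLOW(J): in N->J num id, J is followed by num id with FIRST {num}; in N->J do, J is followed by do with FIRST {do}; in J->do do J S, J is followed by S with FIRST {epsilon, bool, do, num}; in J->do do J S, the suffix after J is nullable (adds nothing new). Thus FOLLOW(J) = {bool, do, num}.
FOLLOW(S): in S->num num S, the suffix after S is empty (adds nothing new); in J->do do J S, the suffix after S is empty, so FOLLOW(S) ⊇ FOLLOW(J) = {bool, do, num}. Thus FOLLOW(S) = {$, bool, do, num}.
FOLLOW(N): in S->N do, N is followed by do with FIRST {do}; in S->bool N, the suffix after N is empty, so FOLLOW(N) ⊇ FOLLOW(S) = {$, bool, do, num}. Thus FOLLOW(N) = {$, bool, do, num}.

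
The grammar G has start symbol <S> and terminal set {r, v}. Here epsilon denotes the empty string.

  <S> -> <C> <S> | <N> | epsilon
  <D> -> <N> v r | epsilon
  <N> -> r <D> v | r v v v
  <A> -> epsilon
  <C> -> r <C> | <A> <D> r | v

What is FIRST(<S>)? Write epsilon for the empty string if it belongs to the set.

FIRST(<N>): from <N>->r <D> v we get {r}; from <N>->r v v v we get {r}. So FIRST(<N>) = {r}.
FIRST(<A>): from <A>->epsilon we get {epsilon}. So FIRST(<A>) = {epsilon}.
FIRST(<D>): from <D>-><N> v r we get {r}; from <D>->epsilon we get {epsilon}. So FIRST(<D>) = {epsilon, r}.
FIRST(<C>): from <C>->r <C> we get {r}; from <C>-><A> <D> r we get {r}; from <C>->v we get {v}. So FIRST(<C>) = {r, v}.
FIRST(<S>): from <S>-><C> <S> we get {r, v}; from <S>-><N> we get {r}; from <S>->epsilon we get {epsilon}. So FIRST(<S>) = {epsilon, r, v}.

{epsilon, r, v}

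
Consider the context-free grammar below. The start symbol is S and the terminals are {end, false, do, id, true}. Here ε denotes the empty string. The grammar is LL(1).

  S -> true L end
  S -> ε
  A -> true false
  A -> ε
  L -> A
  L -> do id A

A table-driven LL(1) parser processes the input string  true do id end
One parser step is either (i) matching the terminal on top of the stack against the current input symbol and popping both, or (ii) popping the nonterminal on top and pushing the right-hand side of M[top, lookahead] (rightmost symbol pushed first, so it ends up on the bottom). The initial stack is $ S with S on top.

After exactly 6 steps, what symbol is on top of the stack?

     Stack          Input             Action
  1  $ S            true do id end $  expand S -> true L end
  2  $ end L true   true do id end $  match true
  3  $ end L        do id end $       expand L -> do id A
  4  $ end A id do  do id end $       match do
  5  $ end A id     id end $          match id
  6  $ end A        end $             expand A -> ε
Stack after step 6: $ end (top = end).

end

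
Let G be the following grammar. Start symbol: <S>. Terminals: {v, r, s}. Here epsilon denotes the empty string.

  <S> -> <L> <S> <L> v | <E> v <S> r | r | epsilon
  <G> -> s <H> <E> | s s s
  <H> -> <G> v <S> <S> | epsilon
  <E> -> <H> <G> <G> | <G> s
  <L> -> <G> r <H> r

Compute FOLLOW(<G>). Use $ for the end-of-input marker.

{r, s, v}

FIRST(<G>) = {s}
FIRST(<H>) = {epsilon, s}  (via <G> v <S> <S>)
FIRST(<L>) = {s}  (via <G> r <H> r)
FIRST(<E>) = {s}  (via <H> <G> <G>, <G> s)
FIRST(<S>) = {epsilon, r, s}  (via <L> <S> <L> v, <E> v <S> r)
FOLLOW(<S>) includes $ since <S> is the start symbol.
FOLLOW(<H>): in <G>->s <H> <E>, <H> is followed by <E> with FIRST {s}; in <E>-><H> <G> <G>, <H> is followed by <G> <G> with FIRST {s}; in <L>-><G> r <H> r, <H> is followed by r with FIRST {r}. Thus FOLLOW(<H>) = {r, s}.
FOLLOW(<S>): in <S>-><L> <S> <L> v, <S> is followed by <L> v with FIRST {s}; in <S>-><E> v <S> r, <S> is followed by r with FIRST {r}; in <H>-><G> v <S> <S> (occurrence 1), <S> is followed by <S> with FIRST {epsilon, r, s}; in <H>-><G> v <S> <S> (occurrence 1), the suffix after <S> is nullable, so FOLLOW(<S>) ⊇ FOLLOW(<H>) = {r, s}; in <H>-><G> v <S> <S> (occurrence 2), the suffix after <S> is empty, so FOLLOW(<S>) ⊇ FOLLOW(<H>) = {r, s}. Thus FOLLOW(<S>) = {$, r, s}.
FOLLOW(<L>): in <S>-><L> <S> <L> v (occurrence 1), <L> is followed by <S> <L> v with FIRST {r, s}; in <S>-><L> <S> <L> v (occurrence 2), <L> is followed by v with FIRST {v}. Thus FOLLOW(<L>) = {r, s, v}.
FOLLOW(<G>): in <H>-><G> v <S> <S>, <G> is followed by v <S> <S> with FIRST {v}; in <E>-><H> <G> <G> (occurrence 1), <G> is followed by <G> with FIRST {s}; in <E>-><H> <G> <G> (occurrence 2), the suffix after <G> is empty, so FOLLOW(<G>) ⊇ FOLLOW(<E>) = {r, s, v}; in <E>-><G> s, <G> is followed by s with FIRST {s}; in <L>-><G> r <H> r, <G> is followed by r <H> r with FIRST {r}. Thus FOLLOW(<G>) = {r, s, v}.
FOLLOW(<E>): in <S>-><E> v <S> r, <E> is followed by v <S> r with FIRST {v}; in <G>->s <H> <E>, the suffix after <E> is empty, so FOLLOW(<E>) ⊇ FOLLOW(<G>) = {r, s, v}. Thus FOLLOW(<E>) = {r, s, v}.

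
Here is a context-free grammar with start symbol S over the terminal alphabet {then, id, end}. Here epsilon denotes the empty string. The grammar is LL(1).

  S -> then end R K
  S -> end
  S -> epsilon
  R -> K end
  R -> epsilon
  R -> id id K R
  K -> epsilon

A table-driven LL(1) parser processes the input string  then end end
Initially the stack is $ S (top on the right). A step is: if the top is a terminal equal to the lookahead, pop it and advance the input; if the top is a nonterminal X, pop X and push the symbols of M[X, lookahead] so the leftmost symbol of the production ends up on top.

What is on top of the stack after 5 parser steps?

end

step 1: stack=$ S  input=then end end $  — expand S -> then end R K
step 2: stack=$ K R end then  input=then end end $  — match then
step 3: stack=$ K R end  input=end end $  — match end
step 4: stack=$ K R  input=end $  — expand R -> K end
step 5: stack=$ K end K  input=end $  — expand K -> epsilon
Stack after step 5: $ K end (top = end).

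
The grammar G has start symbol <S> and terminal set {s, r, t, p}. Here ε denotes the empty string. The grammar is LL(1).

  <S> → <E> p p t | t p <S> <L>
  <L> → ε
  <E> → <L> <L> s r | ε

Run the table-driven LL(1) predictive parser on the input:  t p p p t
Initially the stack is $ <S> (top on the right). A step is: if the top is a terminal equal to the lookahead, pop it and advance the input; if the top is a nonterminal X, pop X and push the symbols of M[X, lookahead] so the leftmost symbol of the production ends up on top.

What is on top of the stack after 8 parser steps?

     Stack            Input        Action
  1  $ <S>            t p p p t $  expand <S> → t p <S> <L>
  2  $ <L> <S> p t    t p p p t $  match t
  3  $ <L> <S> p      p p p t $    match p
  4  $ <L> <S>        p p t $      expand <S> → <E> p p t
  5  $ <L> t p p <E>  p p t $      expand <E> → ε
  6  $ <L> t p p      p p t $      match p
  7  $ <L> t p        p t $        match p
  8  $ <L> t          t $          match t
Stack after step 8: $ <L> (top = <L>).

<L>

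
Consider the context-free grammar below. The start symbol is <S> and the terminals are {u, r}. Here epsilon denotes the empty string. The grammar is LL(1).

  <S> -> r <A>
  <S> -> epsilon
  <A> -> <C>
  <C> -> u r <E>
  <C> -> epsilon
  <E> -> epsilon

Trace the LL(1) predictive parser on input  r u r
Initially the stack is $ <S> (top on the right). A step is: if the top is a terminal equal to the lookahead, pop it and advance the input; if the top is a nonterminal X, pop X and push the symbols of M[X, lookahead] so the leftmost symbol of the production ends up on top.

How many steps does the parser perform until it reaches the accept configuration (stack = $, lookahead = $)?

7

step 1: stack=$ <S>  input=r u r $  — expand <S> -> r <A>
step 2: stack=$ <A> r  input=r u r $  — match r
step 3: stack=$ <A>  input=u r $  — expand <A> -> <C>
step 4: stack=$ <C>  input=u r $  — expand <C> -> u r <E>
step 5: stack=$ <E> r u  input=u r $  — match u
step 6: stack=$ <E> r  input=r $  — match r
step 7: stack=$ <E>  input=$  — expand <E> -> epsilon
Accept reached after 7 steps.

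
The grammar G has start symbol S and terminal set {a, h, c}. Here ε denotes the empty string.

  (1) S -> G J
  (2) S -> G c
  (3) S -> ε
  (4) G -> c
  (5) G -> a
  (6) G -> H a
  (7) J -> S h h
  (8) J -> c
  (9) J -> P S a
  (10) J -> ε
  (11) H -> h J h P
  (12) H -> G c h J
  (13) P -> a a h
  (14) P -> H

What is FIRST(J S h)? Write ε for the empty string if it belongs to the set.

{a, c, h}

FIRST(S): from S->G J we get {a, c, h}; from S->G c we get {a, c, h}; from S->ε we get {ε}. So FIRST(S) = {ε, a, c, h}.
FIRST(G): from G->c we get {c}; from G->a we get {a}; from G->H a we get {a, c, h}. So FIRST(G) = {a, c, h}.
FIRST(H): from H->h J h P we get {h}; from H->G c h J we get {a, c, h}. So FIRST(H) = {a, c, h}.
FIRST(P): from P->a a h we get {a}; from P->H we get {a, c, h}. So FIRST(P) = {a, c, h}.
FIRST(J): from J->S h h we get {a, c, h}; from J->c we get {c}; from J->P S a we get {a, c, h}; from J->ε we get {ε}. So FIRST(J) = {ε, a, c, h}.
FIRST(J S h): take FIRST of each symbol in turn, carrying on past any symbol whose FIRST contains ε; result {a, c, h}.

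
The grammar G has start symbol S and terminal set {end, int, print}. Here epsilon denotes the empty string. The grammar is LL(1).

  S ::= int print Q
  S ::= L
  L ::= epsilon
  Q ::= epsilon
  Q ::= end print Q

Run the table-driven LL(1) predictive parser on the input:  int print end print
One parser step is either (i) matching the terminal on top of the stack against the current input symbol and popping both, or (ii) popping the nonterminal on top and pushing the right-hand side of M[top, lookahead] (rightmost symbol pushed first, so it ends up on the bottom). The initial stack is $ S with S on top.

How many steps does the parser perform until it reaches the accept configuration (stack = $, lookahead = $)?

     Stack          Input                  Action
  1  $ S            int print end print $  expand S ::= int print Q
  2  $ Q print int  int print end print $  match int
  3  $ Q print      print end print $      match print
  4  $ Q            end print $            expand Q ::= end print Q
  5  $ Q print end  end print $            match end
  6  $ Q print      print $                match print
  7  $ Q            $                      expand Q ::= epsilon
Accept reached after 7 steps.

7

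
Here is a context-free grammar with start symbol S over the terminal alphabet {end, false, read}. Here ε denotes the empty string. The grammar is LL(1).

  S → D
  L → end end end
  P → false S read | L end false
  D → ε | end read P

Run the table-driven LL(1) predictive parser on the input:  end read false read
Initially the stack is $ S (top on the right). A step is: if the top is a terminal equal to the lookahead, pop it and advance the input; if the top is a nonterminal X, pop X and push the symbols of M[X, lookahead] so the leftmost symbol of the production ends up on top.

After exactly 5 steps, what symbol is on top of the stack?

step 1: stack=$ S  input=end read false read $  — expand S → D
step 2: stack=$ D  input=end read false read $  — expand D → end read P
step 3: stack=$ P read end  input=end read false read $  — match end
step 4: stack=$ P read  input=read false read $  — match read
step 5: stack=$ P  input=false read $  — expand P → false S read
Stack after step 5: $ read S false (top = false).

false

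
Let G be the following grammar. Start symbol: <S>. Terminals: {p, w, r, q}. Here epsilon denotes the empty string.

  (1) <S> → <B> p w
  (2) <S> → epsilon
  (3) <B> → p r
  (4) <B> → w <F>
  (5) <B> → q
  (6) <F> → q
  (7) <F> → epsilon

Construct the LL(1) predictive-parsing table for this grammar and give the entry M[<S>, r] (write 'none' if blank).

none

FIRST(<B>) = {p, q, w}
FIRST(<F>) = {epsilon, q}
FIRST(<S>) = {epsilon, p, q, w}  (via <B> p w)
FOLLOW(<S>) includes $ since <S> is the start symbol.
FOLLOW(<S>): <S> appears on no right-hand side. Thus FOLLOW(<S>) = {$}.
For <S> → <B> p w: FIRST(<B> p w) = {p, q, w}, so it goes in M[<S>, t] for t ∈ {p, q, w}.
For <S> → epsilon: FIRST(epsilon) = {epsilon}, so it goes in M[<S>, t] for t ∈ {}; since epsilon ∈ FIRST, also for every t ∈ FOLLOW(<S>) = {$}.
None of these place a production in M[<S>, r].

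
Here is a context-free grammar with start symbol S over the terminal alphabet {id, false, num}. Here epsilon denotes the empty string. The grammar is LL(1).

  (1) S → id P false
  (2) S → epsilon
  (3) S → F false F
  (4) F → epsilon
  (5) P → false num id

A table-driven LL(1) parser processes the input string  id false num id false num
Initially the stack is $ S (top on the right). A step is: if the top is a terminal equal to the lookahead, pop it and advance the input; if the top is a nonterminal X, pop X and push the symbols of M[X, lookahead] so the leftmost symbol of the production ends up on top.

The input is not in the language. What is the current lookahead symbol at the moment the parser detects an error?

num

step 1: stack=$ S  input=id false num id false num $  — expand S → id P false
step 2: stack=$ false P id  input=id false num id false num $  — match id
step 3: stack=$ false P  input=false num id false num $  — expand P → false num id
step 4: stack=$ false id num false  input=false num id false num $  — match false
step 5: stack=$ false id num  input=num id false num $  — match num
step 6: stack=$ false id  input=id false num $  — match id
step 7: stack=$ false  input=false num $  — match false
step 8: stack=$  input=num $  — error: stack empty but input remains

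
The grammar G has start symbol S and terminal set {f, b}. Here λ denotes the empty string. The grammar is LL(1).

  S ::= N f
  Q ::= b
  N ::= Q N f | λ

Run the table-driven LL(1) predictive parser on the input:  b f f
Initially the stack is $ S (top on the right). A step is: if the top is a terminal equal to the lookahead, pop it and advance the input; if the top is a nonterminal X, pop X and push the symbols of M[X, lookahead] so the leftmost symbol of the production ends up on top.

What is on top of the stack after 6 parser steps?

     Stack      Input    Action
  1  $ S        b f f $  expand S ::= N f
  2  $ f N      b f f $  expand N ::= Q N f
  3  $ f f N Q  b f f $  expand Q ::= b
  4  $ f f N b  b f f $  match b
  5  $ f f N    f f $    expand N ::= λ
  6  $ f f      f f $    match f
Stack after step 6: $ f (top = f).

f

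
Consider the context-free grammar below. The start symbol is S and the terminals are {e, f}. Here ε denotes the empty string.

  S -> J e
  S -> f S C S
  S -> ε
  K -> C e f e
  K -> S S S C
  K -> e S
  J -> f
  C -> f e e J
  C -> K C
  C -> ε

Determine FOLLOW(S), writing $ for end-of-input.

FIRST(J): from J->f we get {f}. So FIRST(J) = {f}.
FIRST(S): from S->J e we get {f}; from S->f S C S we get {f}; from S->ε we get {ε}. So FIRST(S) = {ε, f}.
FIRST(K): from K->C e f e we get {e, f}; from K->S S S C we get {ε, e, f}; from K->e S we get {e}. So FIRST(K) = {ε, e, f}.
FIRST(C): from C->f e e J we get {f}; from C->K C we get {ε, e, f}; from C->ε we get {ε}. So FIRST(C) = {ε, e, f}.
FOLLOW(S) includes $ since S is the start symbol.
FOLLOW(S): in S->f S C S (occurrence 1), S is followed by C S with FIRST {ε, e, f}; in S->f S C S (occurrence 1), the suffix after S is nullable (adds nothing new); in S->f S C S (occurrence 2), the suffix after S is empty (adds nothing new); in K->S S S C (occurrence 1), S is followed by S S C with FIRST {ε, e, f}; in K->S S S C (occurrence 1), the suffix after S is nullable, so FOLLOW(S) ⊇ FOLLOW(K) = {$, e, f}; in K->S S S C (occurrence 2), S is followed by S C with FIRST {ε, e, f}; in K->S S S C (occurrence 2), the suffix after S is nullable, so FOLLOW(S) ⊇ FOLLOW(K) = {$, e, f}; in K->S S S C (occurrence 3), S is followed by C with FIRST {ε, e, f}; in K->S S S C (occurrence 3), the suffix after S is nullable, so FOLLOW(S) ⊇ FOLLOW(K) = {$, e, f}; in K->e S, the suffix after S is empty, so FOLLOW(S) ⊇ FOLLOW(K) = {$, e, f}. Thus FOLLOW(S) = {$, e, f}.
FOLLOW(K): in C->K C, K is followed by C with FIRST {ε, e, f}; in C->K C, the suffix after K is nullable, so FOLLOW(K) ⊇ FOLLOW(C) = {$, e, f}. Thus FOLLOW(K) = {$, e, f}.
FOLLOW(C): in S->f S C S, C is followed by S with FIRST {ε, f}; in S->f S C S, the suffix after C is nullable, so FOLLOW(C) ⊇ FOLLOW(S) = {$, e, f}; in K->C e f e, C is followed by e f e with FIRST {e}; in K->S S S C, the suffix after C is empty, so FOLLOW(C) ⊇ FOLLOW(K) = {$, e, f}; in C->K C, the suffix after C is empty (adds nothing new). Thus FOLLOW(C) = {$, e, f}.
FOLLOW(J): in S->J e, J is followed by e with FIRST {e}; in C->f e e J, the suffix after J is empty, so FOLLOW(J) ⊇ FOLLOW(C) = {$, e, f}. Thus FOLLOW(J) = {$, e, f}.

{$, e, f}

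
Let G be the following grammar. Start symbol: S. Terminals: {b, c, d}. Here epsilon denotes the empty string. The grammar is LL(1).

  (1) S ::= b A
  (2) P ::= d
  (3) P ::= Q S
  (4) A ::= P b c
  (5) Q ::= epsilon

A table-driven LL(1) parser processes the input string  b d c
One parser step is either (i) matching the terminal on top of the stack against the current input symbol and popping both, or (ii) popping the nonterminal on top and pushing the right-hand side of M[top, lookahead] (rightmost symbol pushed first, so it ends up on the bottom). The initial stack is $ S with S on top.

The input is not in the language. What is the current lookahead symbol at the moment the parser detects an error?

step 1: stack=$ S  input=b d c $  — expand S ::= b A
step 2: stack=$ A b  input=b d c $  — match b
step 3: stack=$ A  input=d c $  — expand A ::= P b c
step 4: stack=$ c b P  input=d c $  — expand P ::= d
step 5: stack=$ c b d  input=d c $  — match d
step 6: stack=$ c b  input=c $  — error: top is terminal b but lookahead is c

c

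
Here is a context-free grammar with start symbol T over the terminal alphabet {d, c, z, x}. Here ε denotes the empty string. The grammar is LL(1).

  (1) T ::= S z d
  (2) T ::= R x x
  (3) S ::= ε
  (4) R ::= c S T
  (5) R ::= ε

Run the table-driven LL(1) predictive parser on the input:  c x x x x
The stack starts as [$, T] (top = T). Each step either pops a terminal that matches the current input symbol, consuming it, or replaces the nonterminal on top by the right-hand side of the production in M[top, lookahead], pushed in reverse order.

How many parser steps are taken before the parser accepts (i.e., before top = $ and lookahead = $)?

10

step 1: stack=$ T  input=c x x x x $  — expand T ::= R x x
step 2: stack=$ x x R  input=c x x x x $  — expand R ::= c S T
step 3: stack=$ x x T S c  input=c x x x x $  — match c
step 4: stack=$ x x T S  input=x x x x $  — expand S ::= ε
step 5: stack=$ x x T  input=x x x x $  — expand T ::= R x x
step 6: stack=$ x x x x R  input=x x x x $  — expand R ::= ε
step 7: stack=$ x x x x  input=x x x x $  — match x
step 8: stack=$ x x x  input=x x x $  — match x
step 9: stack=$ x x  input=x x $  — match x
step 10: stack=$ x  input=x $  — match x
Accept reached after 10 steps.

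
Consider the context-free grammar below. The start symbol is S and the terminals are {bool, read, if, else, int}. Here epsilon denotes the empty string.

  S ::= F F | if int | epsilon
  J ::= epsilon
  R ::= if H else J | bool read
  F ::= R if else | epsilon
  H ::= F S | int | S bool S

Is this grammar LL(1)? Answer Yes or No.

No

FIRST(S) = {epsilon, bool, if}
FIRST(J) = {epsilon}
FIRST(R) = {bool, if}
FIRST(F) = {epsilon, bool, if}
FIRST(H) = {epsilon, bool, if, int}
FOLLOW(S) = {$, bool, else}
FOLLOW(J) = {if}
FOLLOW(R) = {if}
FOLLOW(F) = {$, bool, else, if}
FOLLOW(H) = {else}
Cell M[F, bool] receives both F ::= R if else and F ::= epsilon — the grammar is not LL(1).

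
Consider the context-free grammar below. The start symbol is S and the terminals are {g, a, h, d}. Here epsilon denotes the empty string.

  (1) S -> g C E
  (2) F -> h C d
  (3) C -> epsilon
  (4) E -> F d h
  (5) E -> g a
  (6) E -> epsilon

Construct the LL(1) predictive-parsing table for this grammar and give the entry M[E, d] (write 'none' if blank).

FIRST(S): from S->g C E we get {g}. So FIRST(S) = {g}.
FIRST(F): from F->h C d we get {h}. So FIRST(F) = {h}.
FIRST(C): from C->epsilon we get {epsilon}. So FIRST(C) = {epsilon}.
FIRST(E): from E->F d h we get {h}; from E->g a we get {g}; from E->epsilon we get {epsilon}. So FIRST(E) = {epsilon, g, h}.
FOLLOW(S) includes $ since S is the start symbol.
FOLLOW(S): S appears on no right-hand side. Thus FOLLOW(S) = {$}.
FOLLOW(E): in S->g C E, the suffix after E is empty, so FOLLOW(E) ⊇ FOLLOW(S) = {$}. Thus FOLLOW(E) = {$}.
For E -> F d h: FIRST(F d h) = {h}, so it goes in M[E, t] for t ∈ {h}.
For E -> g a: FIRST(g a) = {g}, so it goes in M[E, t] for t ∈ {g}.
For E -> epsilon: FIRST(epsilon) = {epsilon}, so it goes in M[E, t] for t ∈ {}; since epsilon ∈ FIRST, also for every t ∈ FOLLOW(E) = {$}.
None of these place a production in M[E, d].

none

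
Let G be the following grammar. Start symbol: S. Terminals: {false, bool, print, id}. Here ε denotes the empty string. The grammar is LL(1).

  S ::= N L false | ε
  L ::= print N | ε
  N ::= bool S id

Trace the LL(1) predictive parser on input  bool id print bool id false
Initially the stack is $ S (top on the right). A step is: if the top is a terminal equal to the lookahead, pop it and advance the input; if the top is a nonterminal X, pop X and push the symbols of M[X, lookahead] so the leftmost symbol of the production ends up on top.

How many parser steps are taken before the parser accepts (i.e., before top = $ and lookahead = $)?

step 1: stack=$ S  input=bool id print bool id false $  — expand S ::= N L false
step 2: stack=$ false L N  input=bool id print bool id false $  — expand N ::= bool S id
step 3: stack=$ false L id S bool  input=bool id print bool id false $  — match bool
step 4: stack=$ false L id S  input=id print bool id false $  — expand S ::= ε
step 5: stack=$ false L id  input=id print bool id false $  — match id
step 6: stack=$ false L  input=print bool id false $  — expand L ::= print N
step 7: stack=$ false N print  input=print bool id false $  — match print
step 8: stack=$ false N  input=bool id false $  — expand N ::= bool S id
step 9: stack=$ false id S bool  input=bool id false $  — match bool
step 10: stack=$ false id S  input=id false $  — expand S ::= ε
step 11: stack=$ false id  input=id false $  — match id
step 12: stack=$ false  input=false $  — match false
Accept reached after 12 steps.

12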